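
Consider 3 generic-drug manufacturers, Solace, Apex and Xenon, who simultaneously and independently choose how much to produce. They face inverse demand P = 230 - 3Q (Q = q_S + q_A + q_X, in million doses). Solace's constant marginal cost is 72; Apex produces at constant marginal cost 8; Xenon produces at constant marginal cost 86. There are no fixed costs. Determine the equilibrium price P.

Solace's profit: π_S = (230 - 3Q)q_S - (72q_S). Setting ∂π_S/∂q_S = 0: 158 - 6q_S - 3(q_A + q_X) = 0.
Apex's first-order condition: 222 - 6q_A - 3(q_S + q_X) = 0.
Xenon's profit: π_X = (230 - 3Q)q_X - (86q_X). Setting ∂π_X/∂q_X = 0: 144 - 6q_X - 3(q_S + q_A) = 0.
Adding the 3 conditions: 524 − 6Q − 6Q = 0, i.e. Q = 131/3.
Back-substituting: q_S = (158 − 131)/3 = 9, q_A = (222 − 131)/3 = 91/3, q_X = (144 − 131)/3 = 13/3.
Total output Q = 131/3, so price P = 230 - 3·(131/3) = 99.

99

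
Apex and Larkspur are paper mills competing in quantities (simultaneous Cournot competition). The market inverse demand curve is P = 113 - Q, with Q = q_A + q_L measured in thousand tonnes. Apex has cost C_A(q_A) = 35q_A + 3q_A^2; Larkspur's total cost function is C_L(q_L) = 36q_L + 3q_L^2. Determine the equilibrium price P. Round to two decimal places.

Apex's profit: π_A = (113 - Q)q_A - (35q_A + 3q_A²). Setting ∂π_A/∂q_A = 0: 78 - 8q_A - (q_L) = 0.
Larkspur's first-order condition: 77 - 8q_L - (q_A) = 0.
So q_A = (78 - q_L)/8 and q_L = (77 - q_A)/8.
Solving the pair: q_A = 547/63, q_L = 538/63.
Total output Q = 155/9, so price P = 113 - 155/9 = 862/9.

95.78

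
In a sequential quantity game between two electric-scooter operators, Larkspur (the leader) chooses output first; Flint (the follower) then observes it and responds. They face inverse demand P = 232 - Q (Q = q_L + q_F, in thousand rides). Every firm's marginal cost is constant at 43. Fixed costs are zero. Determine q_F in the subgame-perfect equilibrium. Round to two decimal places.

47.25

The follower Flint best-responds to any q_L: π_F = (232 - Q)q_F - 43q_F.
Follower FOC: 189 - q_L - 2q_F = 0, so q_F(q_L) = (189 - q_L)/2.
Larkspur substitutes q_F(q_L) into its own profit: π_L = q_L(232 - q_L - (189 - q_L)/2) - 43q_L = (275/2 - (1/2)q_L)q_L - 43q_L.
Leader FOC: 189/2 - q_L = 0, so q_L = 189/2.
Then q_F = (189 - 189/2)/2 = 189/4.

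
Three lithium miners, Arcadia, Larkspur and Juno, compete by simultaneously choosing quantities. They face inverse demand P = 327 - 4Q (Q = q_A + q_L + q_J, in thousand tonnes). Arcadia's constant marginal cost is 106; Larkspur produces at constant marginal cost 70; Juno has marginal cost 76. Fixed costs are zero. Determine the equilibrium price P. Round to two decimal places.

Arcadia's profit: π_A = (327 - 4Q)q_A - (106q_A). Setting ∂π_A/∂q_A = 0: 221 - 8q_A - 4(q_L + q_J) = 0.
Larkspur's profit: π_L = (327 - 4Q)q_L - (70q_L). Setting ∂π_L/∂q_L = 0: 257 - 8q_L - 4(q_A + q_J) = 0.
Juno's first-order condition: 251 - 8q_J - 4(q_A + q_L) = 0.
Summing all 3 equations gives 729 − 16Q = 0, hence Q = 729/16.
Back-substituting: q_A = (221 − 729/4)/4 = 155/16, q_L = (257 − 729/4)/4 = 299/16, q_J = (251 − 729/4)/4 = 275/16.
Total output Q = 729/16, so price P = 327 - 4·(729/16) = 579/4.

144.75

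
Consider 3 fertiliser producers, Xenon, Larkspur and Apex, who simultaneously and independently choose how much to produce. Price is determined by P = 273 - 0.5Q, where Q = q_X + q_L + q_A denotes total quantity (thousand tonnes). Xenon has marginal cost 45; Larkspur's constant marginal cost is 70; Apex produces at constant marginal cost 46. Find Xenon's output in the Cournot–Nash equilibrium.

127

Xenon's profit: π_X = (273 - 0.5Q)q_X - (45q_X). Setting ∂π_X/∂q_X = 0: 228 - q_X - (1/2)(q_L + q_A) = 0.
Larkspur's profit: π_L = (273 - 0.5Q)q_L - (70q_L). Setting ∂π_L/∂q_L = 0: 203 - q_L - (1/2)(q_X + q_A) = 0.
Apex's profit: π_A = (273 - 0.5Q)q_A - (46q_A). Setting ∂π_A/∂q_A = 0: 227 - q_A - (1/2)(q_X + q_L) = 0.
Summing all 3 equations gives 658 − 2Q = 0, hence Q = 329.
Back-substituting: q_X = (228 − 329/2)/(1/2) = 127, q_L = (203 − 329/2)/(1/2) = 77, q_A = (227 − 329/2)/(1/2) = 125.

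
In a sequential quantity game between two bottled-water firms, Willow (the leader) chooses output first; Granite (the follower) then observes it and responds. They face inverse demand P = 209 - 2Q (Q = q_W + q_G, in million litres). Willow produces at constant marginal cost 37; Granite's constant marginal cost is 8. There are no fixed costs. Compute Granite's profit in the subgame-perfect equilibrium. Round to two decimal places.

2096.28

Solve by backward induction. Given q_W, the follower Granite maximises π_G = (209 - 2q_W - 2q_G)q_G - 8q_G.
∂π_G/∂q_G = 201 - 2q_W - 4q_G = 0 gives the reaction function q_G = (201 - 2q_W)/4.
Willow substitutes q_G(q_W) into its own profit: π_W = q_W(209 - 2q_W - (201 - 2q_W)/2) - 37q_W = (217/2 - q_W)q_W - 37q_W.
Maximising: ∂π_W/∂q_W = 143/2 - 2q_W = 0, giving q_W = 143/4.
Then q_G = (201 - 2·(143/4))/4 = 259/8.
Price P = 209 - 2·(545/8) = 291/4.
Granite's profit: (291/4 - 8)·(259/8) = 2096.2813.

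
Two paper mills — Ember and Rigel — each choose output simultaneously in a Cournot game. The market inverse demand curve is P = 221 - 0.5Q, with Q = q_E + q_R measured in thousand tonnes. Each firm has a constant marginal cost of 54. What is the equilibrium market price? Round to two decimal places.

Each firm earns π_i = (221 - 0.5Q)q_i - 54q_i.
Setting ∂π_i/∂q_i = 0 with rivals' quantities fixed: 167 - q_i - (1/2)q_j = 0.
By symmetry each firm produces the same amount; substituting q_j = q_i yields q_i = 167/(3/2) = 334/3.
Total output Q = 668/3, so price P = 221 - (1/2)·(668/3) = 329/3.

109.67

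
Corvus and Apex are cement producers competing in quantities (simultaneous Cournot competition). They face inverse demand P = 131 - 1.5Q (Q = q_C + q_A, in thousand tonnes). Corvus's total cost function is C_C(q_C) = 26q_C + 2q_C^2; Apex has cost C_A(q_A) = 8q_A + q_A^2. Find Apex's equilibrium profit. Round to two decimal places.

1153.57

Corvus's profit: π_C = (131 - 1.5Q)q_C - (26q_C + 2q_C²). Setting ∂π_C/∂q_C = 0: 105 - 7q_C - (3/2)(q_A) = 0.
Apex's profit: π_A = (131 - 1.5Q)q_A - (8q_A + q_A²). Setting ∂π_A/∂q_A = 0: 123 - 5q_A - (3/2)(q_C) = 0.
So q_C = (105 - (3/2)q_A)/7 and q_A = (123 - (3/2)q_C)/5.
Substituting one into the other gives q_C = 1362/131 and q_A = 21.4809.
Price P = 131 - (3/2)·31.8779 = 83.1832.
Apex's profit: 83.1832·21.4809 - 8·21.4809 - 21.4809² = 1153.5744.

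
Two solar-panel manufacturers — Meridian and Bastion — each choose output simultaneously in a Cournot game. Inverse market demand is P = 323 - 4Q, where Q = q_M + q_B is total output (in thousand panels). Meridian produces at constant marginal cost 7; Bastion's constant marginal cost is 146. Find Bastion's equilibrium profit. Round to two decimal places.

40.11

Meridian's profit: π_M = (323 - 4Q)q_M - (7q_M). Setting ∂π_M/∂q_M = 0: 316 - 8q_M - 4(q_B) = 0.
Bastion's first-order condition: 177 - 8q_B - 4(q_M) = 0.
Rearranging gives the reaction functions q_M = (316 - 4q_B)/8 and q_B = (177 - 4q_M)/8.
Solving the pair: q_M = 455/12, q_B = 19/6.
Price P = 323 - 4·(493/12) = 476/3.
Bastion's profit: (476/3 - 146)·(19/6) = 361/9.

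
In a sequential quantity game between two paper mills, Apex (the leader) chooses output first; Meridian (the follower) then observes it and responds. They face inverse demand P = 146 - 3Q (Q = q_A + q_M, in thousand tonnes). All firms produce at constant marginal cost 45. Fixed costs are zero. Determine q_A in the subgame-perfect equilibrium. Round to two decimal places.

16.83

Solve by backward induction. Given q_A, the follower Meridian maximises π_M = (146 - 3q_A - 3q_M)q_M - 45q_M.
Setting the follower's marginal profit to zero, 101 - 3q_A - 6q_M = 0, i.e. q_M = (101 - 3q_A)/6.
The leader anticipates this reaction. Substituting into P = 146 - 3Q gives P = 191/2 - (3/2)q_A, so π_A = (191/2 - (3/2)q_A)q_A - 45q_A.
The leader's first-order condition 101/2 - 3q_A = 0 yields q_A = 101/6.
Then q_M = (101 - 3·(101/6))/6 = 101/12.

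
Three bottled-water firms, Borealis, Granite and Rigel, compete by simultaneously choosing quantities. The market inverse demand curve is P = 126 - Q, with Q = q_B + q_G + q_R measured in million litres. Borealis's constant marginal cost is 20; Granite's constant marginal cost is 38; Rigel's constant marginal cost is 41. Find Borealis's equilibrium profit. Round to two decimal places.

Borealis's profit: π_B = (126 - Q)q_B - (20q_B). Setting ∂π_B/∂q_B = 0: 106 - 2q_B - (q_G + q_R) = 0.
Granite's first-order condition: 88 - 2q_G - (q_B + q_R) = 0.
Rigel's profit: π_R = (126 - Q)q_R - (41q_R). Setting ∂π_R/∂q_R = 0: 85 - 2q_R - (q_B + q_G) = 0.
Adding the 3 conditions: 279 − 2Q − 2Q = 0, i.e. Q = 279/4.
Back-substituting: q_B = (106 − 279/4) = 145/4, q_G = (88 − 279/4) = 73/4, q_R = (85 − 279/4) = 61/4.
Price P = 126 - 279/4 = 225/4.
Borealis's profit: (225/4 - 20)·(145/4) = 1314.0625.

1314.06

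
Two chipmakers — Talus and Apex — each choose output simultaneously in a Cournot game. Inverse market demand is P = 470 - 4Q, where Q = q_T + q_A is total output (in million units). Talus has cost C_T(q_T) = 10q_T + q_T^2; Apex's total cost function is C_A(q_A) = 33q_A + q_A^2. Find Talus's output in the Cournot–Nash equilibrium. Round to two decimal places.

33.95

Talus's profit: π_T = (470 - 4Q)q_T - (10q_T + q_T²). Setting ∂π_T/∂q_T = 0: 460 - 10q_T - 4(q_A) = 0.
Apex's first-order condition: 437 - 10q_A - 4(q_T) = 0.
So q_T = (460 - 4q_A)/10 and q_A = (437 - 4q_T)/10.
Substituting one into the other gives q_T = 713/21 and q_A = 1265/42.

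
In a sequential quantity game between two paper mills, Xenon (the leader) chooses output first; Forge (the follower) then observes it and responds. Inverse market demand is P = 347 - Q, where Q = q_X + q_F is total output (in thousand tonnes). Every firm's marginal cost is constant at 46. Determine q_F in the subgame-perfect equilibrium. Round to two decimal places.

75.25

The follower Forge best-responds to any q_X: π_F = (347 - Q)q_F - 46q_F.
Follower FOC: 301 - q_X - 2q_F = 0, so q_F(q_X) = (301 - q_X)/2.
The leader anticipates this reaction. Substituting into P = 347 - Q gives P = 393/2 - (1/2)q_X, so π_X = (393/2 - (1/2)q_X)q_X - 46q_X.
The leader's first-order condition 301/2 - q_X = 0 yields q_X = 301/2.
Then q_F = (301 - 301/2)/2 = 301/4.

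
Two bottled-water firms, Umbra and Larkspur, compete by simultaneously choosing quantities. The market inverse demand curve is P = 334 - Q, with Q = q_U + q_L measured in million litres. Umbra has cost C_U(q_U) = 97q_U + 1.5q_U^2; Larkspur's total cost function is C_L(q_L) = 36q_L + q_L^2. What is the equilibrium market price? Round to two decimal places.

233.84

Umbra's profit: π_U = (334 - Q)q_U - (97q_U + (3/2)q_U²). Setting ∂π_U/∂q_U = 0: 237 - 5q_U - (q_L) = 0.
Larkspur's profit: π_L = (334 - Q)q_L - (36q_L + q_L²). Setting ∂π_L/∂q_L = 0: 298 - 4q_L - (q_U) = 0.
Best responses: q_U = (237 - q_L)/5, q_L = (298 - q_U)/4.
Substituting one into the other gives q_U = 650/19 and q_L = 1253/19.
Total output Q = 1903/19, so price P = 334 - 1903/19 = 233.8421.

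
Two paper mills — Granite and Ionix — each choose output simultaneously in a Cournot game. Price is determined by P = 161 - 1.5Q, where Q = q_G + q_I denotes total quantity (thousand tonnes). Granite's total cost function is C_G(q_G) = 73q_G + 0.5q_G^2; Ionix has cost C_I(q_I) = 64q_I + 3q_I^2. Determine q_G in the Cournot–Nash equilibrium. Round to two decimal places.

Granite's profit: π_G = (161 - 1.5Q)q_G - (73q_G + (1/2)q_G²). Setting ∂π_G/∂q_G = 0: 88 - 4q_G - (3/2)(q_I) = 0.
Ionix's profit: π_I = (161 - 1.5Q)q_I - (64q_I + 3q_I²). Setting ∂π_I/∂q_I = 0: 97 - 9q_I - (3/2)(q_G) = 0.
Rearranging gives the reaction functions q_G = (88 - (3/2)q_I)/4 and q_I = (97 - (3/2)q_G)/9.
Substituting one into the other gives q_G = 862/45 and q_I = 1024/135.

19.16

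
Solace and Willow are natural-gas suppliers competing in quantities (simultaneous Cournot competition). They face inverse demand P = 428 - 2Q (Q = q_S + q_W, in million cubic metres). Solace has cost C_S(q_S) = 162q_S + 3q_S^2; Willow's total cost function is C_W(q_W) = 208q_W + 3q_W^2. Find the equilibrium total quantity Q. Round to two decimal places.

Solace's profit: π_S = (428 - 2Q)q_S - (162q_S + 3q_S²). Setting ∂π_S/∂q_S = 0: 266 - 10q_S - 2(q_W) = 0.
Willow's profit: π_W = (428 - 2Q)q_W - (208q_W + 3q_W²). Setting ∂π_W/∂q_W = 0: 220 - 10q_W - 2(q_S) = 0.
Best responses: q_S = (266 - 2q_W)/10, q_W = (220 - 2q_S)/10.
Substituting one into the other gives q_S = 185/8 and q_W = 139/8.
Total output Q = 185/8 + 139/8 = 81/2.

40.50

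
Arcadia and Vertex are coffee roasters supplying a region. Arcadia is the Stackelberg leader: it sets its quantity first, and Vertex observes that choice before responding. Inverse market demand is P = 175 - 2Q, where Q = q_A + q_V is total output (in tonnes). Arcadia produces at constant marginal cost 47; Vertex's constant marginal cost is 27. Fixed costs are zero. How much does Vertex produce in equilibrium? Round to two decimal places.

23.50

Solve by backward induction. Given q_A, the follower Vertex maximises π_V = (175 - 2q_A - 2q_V)q_V - 27q_V.
Setting the follower's marginal profit to zero, 148 - 2q_A - 4q_V = 0, i.e. q_V = (148 - 2q_A)/4.
Arcadia substitutes q_V(q_A) into its own profit: π_A = q_A(175 - 2q_A - (148 - 2q_A)/2) - 47q_A = (101 - q_A)q_A - 47q_A.
Maximising: ∂π_A/∂q_A = 54 - 2q_A = 0, giving q_A = 27.
Then q_V = (148 - 2·27)/4 = 47/2.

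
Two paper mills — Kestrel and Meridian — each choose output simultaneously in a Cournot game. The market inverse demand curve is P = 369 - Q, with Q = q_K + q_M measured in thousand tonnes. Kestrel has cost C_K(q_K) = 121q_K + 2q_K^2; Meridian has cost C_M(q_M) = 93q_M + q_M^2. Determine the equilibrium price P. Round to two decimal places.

Kestrel's profit: π_K = (369 - Q)q_K - (121q_K + 2q_K²). Setting ∂π_K/∂q_K = 0: 248 - 6q_K - (q_M) = 0.
Meridian's profit: π_M = (369 - Q)q_M - (93q_M + q_M²). Setting ∂π_M/∂q_M = 0: 276 - 4q_M - (q_K) = 0.
Rearranging gives the reaction functions q_K = (248 - q_M)/6 and q_M = (276 - q_K)/4.
Substituting one into the other gives q_K = 716/23 and q_M = 1408/23.
Total output Q = 92.3478, so price P = 369 - 92.3478 = 276.6522.

276.65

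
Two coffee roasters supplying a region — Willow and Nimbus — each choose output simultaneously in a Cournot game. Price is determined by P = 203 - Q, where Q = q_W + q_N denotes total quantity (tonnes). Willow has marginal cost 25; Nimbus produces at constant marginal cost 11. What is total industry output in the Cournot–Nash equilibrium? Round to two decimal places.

123.33

Willow's profit: π_W = (203 - Q)q_W - (25q_W). Setting ∂π_W/∂q_W = 0: 178 - 2q_W - (q_N) = 0.
Nimbus's first-order condition: 192 - 2q_N - (q_W) = 0.
Best responses: q_W = (178 - q_N)/2, q_N = (192 - q_W)/2.
Solving the pair: q_W = 164/3, q_N = 206/3.
Total output Q = 164/3 + 206/3 = 370/3.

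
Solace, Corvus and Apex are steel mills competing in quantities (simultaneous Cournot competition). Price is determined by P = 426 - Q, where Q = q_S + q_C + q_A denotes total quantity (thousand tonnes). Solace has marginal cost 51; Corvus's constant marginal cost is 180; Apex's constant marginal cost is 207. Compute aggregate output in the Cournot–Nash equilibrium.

Solace's profit: π_S = (426 - Q)q_S - (51q_S). Setting ∂π_S/∂q_S = 0: 375 - 2q_S - (q_C + q_A) = 0.
Corvus's profit: π_C = (426 - Q)q_C - (180q_C). Setting ∂π_C/∂q_C = 0: 246 - 2q_C - (q_S + q_A) = 0.
Apex's profit: π_A = (426 - Q)q_A - (207q_A). Setting ∂π_A/∂q_A = 0: 219 - 2q_A - (q_S + q_C) = 0.
Summing all 3 equations gives 840 − 4Q = 0, hence Q = 210.
Back-substituting: q_S = (375 − 210) = 165, q_C = (246 − 210) = 36, q_A = (219 − 210) = 9.
Total output Q = 165 + 36 + 9 = 210.

210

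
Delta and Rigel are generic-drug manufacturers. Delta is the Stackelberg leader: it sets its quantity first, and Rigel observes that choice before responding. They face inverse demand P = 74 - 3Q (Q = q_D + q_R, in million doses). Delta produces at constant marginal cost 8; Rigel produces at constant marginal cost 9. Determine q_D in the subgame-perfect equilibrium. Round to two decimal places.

Solve by backward induction. Given q_D, the follower Rigel maximises π_R = (74 - 3q_D - 3q_R)q_R - 9q_R.
Follower FOC: 65 - 3q_D - 6q_R = 0, so q_R(q_D) = (65 - 3q_D)/6.
The leader anticipates this reaction. Substituting into P = 74 - 3Q gives P = 83/2 - (3/2)q_D, so π_D = (83/2 - (3/2)q_D)q_D - 8q_D.
Maximising: ∂π_D/∂q_D = 67/2 - 3q_D = 0, giving q_D = 67/6.
Then q_R = (65 - 3·(67/6))/6 = 21/4.

11.17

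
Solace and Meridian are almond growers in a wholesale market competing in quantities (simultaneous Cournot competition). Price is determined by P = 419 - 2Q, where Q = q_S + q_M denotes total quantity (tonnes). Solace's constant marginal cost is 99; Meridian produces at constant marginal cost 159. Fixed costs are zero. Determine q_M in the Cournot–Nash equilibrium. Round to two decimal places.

33.33

Solace's profit: π_S = (419 - 2Q)q_S - (99q_S). Setting ∂π_S/∂q_S = 0: 320 - 4q_S - 2(q_M) = 0.
Meridian's profit: π_M = (419 - 2Q)q_M - (159q_M). Setting ∂π_M/∂q_M = 0: 260 - 4q_M - 2(q_S) = 0.
Rearranging gives the reaction functions q_S = (320 - 2q_M)/4 and q_M = (260 - 2q_S)/4.
Substituting one into the other gives q_S = 190/3 and q_M = 100/3.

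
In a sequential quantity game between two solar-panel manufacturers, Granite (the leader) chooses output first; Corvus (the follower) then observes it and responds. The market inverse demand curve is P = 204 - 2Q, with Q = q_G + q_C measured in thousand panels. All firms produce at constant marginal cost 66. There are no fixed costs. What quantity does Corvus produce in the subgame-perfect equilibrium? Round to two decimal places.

17.25

The follower Corvus best-responds to any q_G: π_C = (204 - 2Q)q_C - 66q_C.
∂π_C/∂q_C = 138 - 2q_G - 4q_C = 0 gives the reaction function q_C = (138 - 2q_G)/4.
The leader anticipates this reaction. Substituting into P = 204 - 2Q gives P = 135 - q_G, so π_G = (135 - q_G)q_G - 66q_G.
Maximising: ∂π_G/∂q_G = 69 - 2q_G = 0, giving q_G = 69/2.
Then q_C = (138 - 2·(69/2))/4 = 69/4.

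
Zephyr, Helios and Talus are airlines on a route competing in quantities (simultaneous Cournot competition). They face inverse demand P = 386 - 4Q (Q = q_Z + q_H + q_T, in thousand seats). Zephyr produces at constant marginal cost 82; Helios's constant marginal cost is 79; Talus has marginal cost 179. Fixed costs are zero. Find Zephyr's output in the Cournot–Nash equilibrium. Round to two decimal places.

Zephyr's profit: π_Z = (386 - 4Q)q_Z - (82q_Z). Setting ∂π_Z/∂q_Z = 0: 304 - 8q_Z - 4(q_H + q_T) = 0.
Helios's profit: π_H = (386 - 4Q)q_H - (79q_H). Setting ∂π_H/∂q_H = 0: 307 - 8q_H - 4(q_Z + q_T) = 0.
Talus's first-order condition: 207 - 8q_T - 4(q_Z + q_H) = 0.
Adding the 3 first-order conditions: 818 − 16Q = 0, so Q = 409/8.
Back-substituting: q_Z = (304 − 409/2)/4 = 199/8, q_H = (307 − 409/2)/4 = 205/8, q_T = (207 − 409/2)/4 = 5/8.

24.88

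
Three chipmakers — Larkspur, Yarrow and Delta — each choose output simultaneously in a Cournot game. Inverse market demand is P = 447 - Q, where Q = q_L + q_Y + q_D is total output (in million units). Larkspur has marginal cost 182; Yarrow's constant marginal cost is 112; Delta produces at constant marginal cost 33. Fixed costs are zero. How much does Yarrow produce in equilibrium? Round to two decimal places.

Larkspur's profit: π_L = (447 - Q)q_L - (182q_L). Setting ∂π_L/∂q_L = 0: 265 - 2q_L - (q_Y + q_D) = 0.
Yarrow's profit: π_Y = (447 - Q)q_Y - (112q_Y). Setting ∂π_Y/∂q_Y = 0: 335 - 2q_Y - (q_L + q_D) = 0.
Delta's profit: π_D = (447 - Q)q_D - (33q_D). Setting ∂π_D/∂q_D = 0: 414 - 2q_D - (q_L + q_Y) = 0.
Summing all 3 equations gives 1014 − 4Q = 0, hence Q = 507/2.
Back-substituting: q_L = (265 − 507/2) = 23/2, q_Y = (335 − 507/2) = 163/2, q_D = (414 − 507/2) = 321/2.

81.50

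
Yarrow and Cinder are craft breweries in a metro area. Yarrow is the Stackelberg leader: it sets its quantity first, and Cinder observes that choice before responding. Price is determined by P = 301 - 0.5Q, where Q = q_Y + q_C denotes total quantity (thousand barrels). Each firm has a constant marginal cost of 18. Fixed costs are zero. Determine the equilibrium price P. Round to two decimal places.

Solve by backward induction. Given q_Y, the follower Cinder maximises π_C = (301 - (1/2)q_Y - (1/2)q_C)q_C - 18q_C.
Setting the follower's marginal profit to zero, 283 - (1/2)q_Y - q_C = 0, i.e. q_C = (283 - (1/2)q_Y).
The leader anticipates this reaction. Substituting into P = 301 - 0.5Q gives P = 319/2 - (1/4)q_Y, so π_Y = (319/2 - (1/4)q_Y)q_Y - 18q_Y.
Maximising: ∂π_Y/∂q_Y = 283/2 - (1/2)q_Y = 0, giving q_Y = 283.
Then q_C = (283 - (1/2)·283) = 283/2.
Total output Q = 849/2, so price P = 301 - (1/2)·(849/2) = 355/4.

88.75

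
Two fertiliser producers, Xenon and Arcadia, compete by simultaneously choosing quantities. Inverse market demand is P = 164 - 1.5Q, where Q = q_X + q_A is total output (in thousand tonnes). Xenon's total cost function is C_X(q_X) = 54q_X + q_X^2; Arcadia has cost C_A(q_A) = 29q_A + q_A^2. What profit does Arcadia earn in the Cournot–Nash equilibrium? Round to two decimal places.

Xenon's profit: π_X = (164 - 1.5Q)q_X - (54q_X + q_X²). Setting ∂π_X/∂q_X = 0: 110 - 5q_X - (3/2)(q_A) = 0.
Arcadia's profit: π_A = (164 - 1.5Q)q_A - (29q_A + q_A²). Setting ∂π_A/∂q_A = 0: 135 - 5q_A - (3/2)(q_X) = 0.
So q_X = (110 - (3/2)q_A)/5 and q_A = (135 - (3/2)q_X)/5.
Solving the pair: q_X = 1390/91, q_A = 22.4176.
Price P = 164 - (3/2)·(490/13) = 1397/13.
Arcadia's profit: (1397/13)·22.4176 - 29·22.4176 - 22.4176² = 1256.3700.

1256.37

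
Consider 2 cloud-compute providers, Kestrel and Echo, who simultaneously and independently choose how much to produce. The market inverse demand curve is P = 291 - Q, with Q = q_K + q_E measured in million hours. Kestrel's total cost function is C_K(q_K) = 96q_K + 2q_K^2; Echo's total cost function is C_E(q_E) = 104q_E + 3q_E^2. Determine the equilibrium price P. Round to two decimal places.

242.06

Kestrel's profit: π_K = (291 - Q)q_K - (96q_K + 2q_K²). Setting ∂π_K/∂q_K = 0: 195 - 6q_K - (q_E) = 0.
Echo's profit: π_E = (291 - Q)q_E - (104q_E + 3q_E²). Setting ∂π_E/∂q_E = 0: 187 - 8q_E - (q_K) = 0.
So q_K = (195 - q_E)/6 and q_E = (187 - q_K)/8.
Substituting one into the other gives q_K = 1373/47 and q_E = 927/47.
Total output Q = 48.9362, so price P = 291 - 48.9362 = 242.0638.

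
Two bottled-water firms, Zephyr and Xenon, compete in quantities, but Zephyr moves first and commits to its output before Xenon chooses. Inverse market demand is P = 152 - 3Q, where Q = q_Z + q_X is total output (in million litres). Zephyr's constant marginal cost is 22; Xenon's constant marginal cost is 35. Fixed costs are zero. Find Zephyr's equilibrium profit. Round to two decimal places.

852.04

Solve by backward induction. Given q_Z, the follower Xenon maximises π_X = (152 - 3q_Z - 3q_X)q_X - 35q_X.
∂π_X/∂q_X = 117 - 3q_Z - 6q_X = 0 gives the reaction function q_X = (117 - 3q_Z)/6.
The leader anticipates this reaction. Substituting into P = 152 - 3Q gives P = 187/2 - (3/2)q_Z, so π_Z = (187/2 - (3/2)q_Z)q_Z - 22q_Z.
The leader's first-order condition 143/2 - 3q_Z = 0 yields q_Z = 143/6.
Then q_X = (117 - 3·(143/6))/6 = 91/12.
Price P = 152 - 3·(377/12) = 231/4.
Zephyr's profit: (231/4 - 22)·(143/6) = 852.0417.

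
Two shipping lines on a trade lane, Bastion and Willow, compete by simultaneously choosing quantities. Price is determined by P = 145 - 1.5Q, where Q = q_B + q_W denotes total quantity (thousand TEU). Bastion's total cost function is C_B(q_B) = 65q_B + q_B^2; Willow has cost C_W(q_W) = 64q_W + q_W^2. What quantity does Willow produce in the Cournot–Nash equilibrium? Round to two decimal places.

Bastion's profit: π_B = (145 - 1.5Q)q_B - (65q_B + q_B²). Setting ∂π_B/∂q_B = 0: 80 - 5q_B - (3/2)(q_W) = 0.
Willow's first-order condition: 81 - 5q_W - (3/2)(q_B) = 0.
Rearranging gives the reaction functions q_B = (80 - (3/2)q_W)/5 and q_W = (81 - (3/2)q_B)/5.
Solving the pair: q_B = 1114/91, q_W = 1140/91.

12.53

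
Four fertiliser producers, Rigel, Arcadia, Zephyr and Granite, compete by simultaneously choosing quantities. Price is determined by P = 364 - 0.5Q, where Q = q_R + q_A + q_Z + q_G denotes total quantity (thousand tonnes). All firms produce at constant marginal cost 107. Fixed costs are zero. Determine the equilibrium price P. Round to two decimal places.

158.40

A representative firm's profit is π_i = q_i(364 - 0.5Q) - 107q_i.
Setting ∂π_i/∂q_i = 0 with rivals' quantities fixed: 257 - q_i - (1/2)·Σ_{j≠i} q_j = 0.
With identical firms every q_j equals q_i, so Σ_{j≠i} q_j = 3q_i and 257 = (5/2)q_i, giving q_i = 514/5.
Total output Q = 411.2000, so price P = 364 - (1/2)·411.2000 = 792/5.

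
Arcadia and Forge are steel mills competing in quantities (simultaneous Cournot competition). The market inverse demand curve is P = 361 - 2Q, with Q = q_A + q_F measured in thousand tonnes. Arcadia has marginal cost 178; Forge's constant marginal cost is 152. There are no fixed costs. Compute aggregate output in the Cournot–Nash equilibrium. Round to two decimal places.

Arcadia's profit: π_A = (361 - 2Q)q_A - (178q_A). Setting ∂π_A/∂q_A = 0: 183 - 4q_A - 2(q_F) = 0.
Forge's profit: π_F = (361 - 2Q)q_F - (152q_F). Setting ∂π_F/∂q_F = 0: 209 - 4q_F - 2(q_A) = 0.
Rearranging gives the reaction functions q_A = (183 - 2q_F)/4 and q_F = (209 - 2q_A)/4.
Substituting one into the other gives q_A = 157/6 and q_F = 235/6.
Total output Q = 157/6 + 235/6 = 196/3.

65.33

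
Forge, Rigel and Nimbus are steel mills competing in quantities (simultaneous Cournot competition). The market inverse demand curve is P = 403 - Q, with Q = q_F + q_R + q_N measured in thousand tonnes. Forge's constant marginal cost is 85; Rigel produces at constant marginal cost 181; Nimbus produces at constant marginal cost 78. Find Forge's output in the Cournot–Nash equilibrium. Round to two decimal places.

101.75

Forge's profit: π_F = (403 - Q)q_F - (85q_F). Setting ∂π_F/∂q_F = 0: 318 - 2q_F - (q_R + q_N) = 0.
Rigel's first-order condition: 222 - 2q_R - (q_F + q_N) = 0.
Nimbus's profit: π_N = (403 - Q)q_N - (78q_N). Setting ∂π_N/∂q_N = 0: 325 - 2q_N - (q_F + q_R) = 0.
Adding the 3 conditions: 865 − 2Q − 2Q = 0, i.e. Q = 865/4.
Back-substituting: q_F = (318 − 865/4) = 407/4, q_R = (222 − 865/4) = 23/4, q_N = (325 − 865/4) = 435/4.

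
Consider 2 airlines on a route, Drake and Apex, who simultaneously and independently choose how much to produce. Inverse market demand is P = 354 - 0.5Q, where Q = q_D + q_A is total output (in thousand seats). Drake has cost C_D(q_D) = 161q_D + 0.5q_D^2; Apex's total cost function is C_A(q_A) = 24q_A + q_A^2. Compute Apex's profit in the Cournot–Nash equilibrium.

Drake's profit: π_D = (354 - 0.5Q)q_D - (161q_D + (1/2)q_D²). Setting ∂π_D/∂q_D = 0: 193 - 2q_D - (1/2)(q_A) = 0.
Apex's first-order condition: 330 - 3q_A - (1/2)(q_D) = 0.
So q_D = (193 - (1/2)q_A)/2 and q_A = (330 - (1/2)q_D)/3.
Solving the pair: q_D = 72, q_A = 98.
Price P = 354 - (1/2)·170 = 269.
Apex's profit: 269·98 - 24·98 - 98² = 14406.

14406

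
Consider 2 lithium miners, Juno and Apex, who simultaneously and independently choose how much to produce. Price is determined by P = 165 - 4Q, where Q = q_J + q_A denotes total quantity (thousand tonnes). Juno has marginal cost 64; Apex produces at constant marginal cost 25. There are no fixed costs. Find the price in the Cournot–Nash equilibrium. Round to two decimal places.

Juno's profit: π_J = (165 - 4Q)q_J - (64q_J). Setting ∂π_J/∂q_J = 0: 101 - 8q_J - 4(q_A) = 0.
Apex's first-order condition: 140 - 8q_A - 4(q_J) = 0.
Rearranging gives the reaction functions q_J = (101 - 4q_A)/8 and q_A = (140 - 4q_J)/8.
Substituting one into the other gives q_J = 31/6 and q_A = 179/12.
Total output Q = 241/12, so price P = 165 - 4·(241/12) = 254/3.

84.67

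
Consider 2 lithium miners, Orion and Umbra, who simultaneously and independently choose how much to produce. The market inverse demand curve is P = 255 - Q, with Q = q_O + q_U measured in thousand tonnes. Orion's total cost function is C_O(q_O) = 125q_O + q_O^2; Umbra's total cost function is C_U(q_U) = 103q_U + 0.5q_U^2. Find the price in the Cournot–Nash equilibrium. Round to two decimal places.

Orion's profit: π_O = (255 - Q)q_O - (125q_O + q_O²). Setting ∂π_O/∂q_O = 0: 130 - 4q_O - (q_U) = 0.
Umbra's profit: π_U = (255 - Q)q_U - (103q_U + (1/2)q_U²). Setting ∂π_U/∂q_U = 0: 152 - 3q_U - (q_O) = 0.
Rearranging gives the reaction functions q_O = (130 - q_U)/4 and q_U = (152 - q_O)/3.
Solving the pair: q_O = 238/11, q_U = 478/11.
Total output Q = 716/11, so price P = 255 - 716/11 = 189.9091.

189.91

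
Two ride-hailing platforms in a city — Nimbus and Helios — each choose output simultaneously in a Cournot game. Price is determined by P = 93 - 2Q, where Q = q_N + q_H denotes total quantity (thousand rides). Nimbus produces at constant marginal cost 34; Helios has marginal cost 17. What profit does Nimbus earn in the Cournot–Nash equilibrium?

98

Nimbus's profit: π_N = (93 - 2Q)q_N - (34q_N). Setting ∂π_N/∂q_N = 0: 59 - 4q_N - 2(q_H) = 0.
Helios's first-order condition: 76 - 4q_H - 2(q_N) = 0.
Best responses: q_N = (59 - 2q_H)/4, q_H = (76 - 2q_N)/4.
Solving the pair: q_N = 7, q_H = 31/2.
Price P = 93 - 2·(45/2) = 48.
Nimbus's profit: (48 - 34)·7 = 98.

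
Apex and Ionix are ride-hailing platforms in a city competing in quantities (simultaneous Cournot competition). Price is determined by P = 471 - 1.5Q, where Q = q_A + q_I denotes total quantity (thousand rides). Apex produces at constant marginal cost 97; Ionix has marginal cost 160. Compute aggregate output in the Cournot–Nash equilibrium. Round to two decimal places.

152.22

Apex's profit: π_A = (471 - 1.5Q)q_A - (97q_A). Setting ∂π_A/∂q_A = 0: 374 - 3q_A - (3/2)(q_I) = 0.
Ionix's profit: π_I = (471 - 1.5Q)q_I - (160q_I). Setting ∂π_I/∂q_I = 0: 311 - 3q_I - (3/2)(q_A) = 0.
So q_A = (374 - (3/2)q_I)/3 and q_I = (311 - (3/2)q_A)/3.
Solving the pair: q_A = 874/9, q_I = 496/9.
Total output Q = 874/9 + 496/9 = 1370/9.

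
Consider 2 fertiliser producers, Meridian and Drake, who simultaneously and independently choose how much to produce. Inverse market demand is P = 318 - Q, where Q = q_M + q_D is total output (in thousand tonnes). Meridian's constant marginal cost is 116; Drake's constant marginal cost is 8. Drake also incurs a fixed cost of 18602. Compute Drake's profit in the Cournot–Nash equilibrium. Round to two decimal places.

811.78

Meridian's profit: π_M = (318 - Q)q_M - (116q_M). Setting ∂π_M/∂q_M = 0: 202 - 2q_M - (q_D) = 0.
Drake's profit: π_D = (318 - Q)q_D - (8q_D). Setting ∂π_D/∂q_D = 0: 310 - 2q_D - (q_M) = 0.
Best responses: q_M = (202 - q_D)/2, q_D = (310 - q_M)/2.
Substituting one into the other gives q_M = 94/3 and q_D = 418/3.
Price P = 318 - 512/3 = 442/3.
Drake's profit: (442/3 - 8)·(418/3) - 18602 = 811.7778.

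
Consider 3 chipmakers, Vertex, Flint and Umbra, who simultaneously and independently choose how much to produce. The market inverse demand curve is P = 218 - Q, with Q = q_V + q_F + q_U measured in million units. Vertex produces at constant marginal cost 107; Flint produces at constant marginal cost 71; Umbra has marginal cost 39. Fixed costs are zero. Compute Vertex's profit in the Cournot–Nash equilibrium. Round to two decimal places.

3.06

Vertex's profit: π_V = (218 - Q)q_V - (107q_V). Setting ∂π_V/∂q_V = 0: 111 - 2q_V - (q_F + q_U) = 0.
Flint's first-order condition: 147 - 2q_F - (q_V + q_U) = 0.
Umbra's profit: π_U = (218 - Q)q_U - (39q_U). Setting ∂π_U/∂q_U = 0: 179 - 2q_U - (q_V + q_F) = 0.
Adding the 3 conditions: 437 − 2Q − 2Q = 0, i.e. Q = 437/4.
Back-substituting: q_V = (111 − 437/4) = 7/4, q_F = (147 − 437/4) = 151/4, q_U = (179 − 437/4) = 279/4.
Price P = 218 - 437/4 = 435/4.
Vertex's profit: (435/4 - 107)·(7/4) = 49/16.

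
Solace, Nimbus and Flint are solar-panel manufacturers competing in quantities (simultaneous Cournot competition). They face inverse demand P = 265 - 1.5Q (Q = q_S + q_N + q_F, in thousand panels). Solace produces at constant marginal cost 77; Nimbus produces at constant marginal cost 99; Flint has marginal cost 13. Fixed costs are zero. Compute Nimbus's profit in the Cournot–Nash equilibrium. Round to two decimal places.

Solace's profit: π_S = (265 - 1.5Q)q_S - (77q_S). Setting ∂π_S/∂q_S = 0: 188 - 3q_S - (3/2)(q_N + q_F) = 0.
Nimbus's profit: π_N = (265 - 1.5Q)q_N - (99q_N). Setting ∂π_N/∂q_N = 0: 166 - 3q_N - (3/2)(q_S + q_F) = 0.
Flint's first-order condition: 252 - 3q_F - (3/2)(q_S + q_N) = 0.
Adding the 3 first-order conditions: 606 − 6Q = 0, so Q = 101.
Back-substituting: q_S = (188 − 303/2)/(3/2) = 73/3, q_N = (166 − 303/2)/(3/2) = 29/3, q_F = (252 − 303/2)/(3/2) = 67.
Price P = 265 - (3/2)·101 = 227/2.
Nimbus's profit: (227/2 - 99)·(29/3) = 841/6.

140.17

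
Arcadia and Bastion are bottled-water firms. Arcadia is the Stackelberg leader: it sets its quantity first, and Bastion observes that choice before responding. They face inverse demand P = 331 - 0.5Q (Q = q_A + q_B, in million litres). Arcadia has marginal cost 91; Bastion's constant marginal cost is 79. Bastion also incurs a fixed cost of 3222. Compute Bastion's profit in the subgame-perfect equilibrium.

6300

The follower Bastion best-responds to any q_A: π_B = (331 - 0.5Q)q_B - 79q_B.
Follower FOC: 252 - (1/2)q_A - q_B = 0, so q_B(q_A) = (252 - (1/2)q_A).
The leader anticipates this reaction. Substituting into P = 331 - 0.5Q gives P = 205 - (1/4)q_A, so π_A = (205 - (1/4)q_A)q_A - 91q_A.
The leader's first-order condition 114 - (1/2)q_A = 0 yields q_A = 228.
Then q_B = (252 - (1/2)·228) = 138.
Price P = 331 - (1/2)·366 = 148.
Bastion's profit: (148 - 79)·138 - 3222 = 6300.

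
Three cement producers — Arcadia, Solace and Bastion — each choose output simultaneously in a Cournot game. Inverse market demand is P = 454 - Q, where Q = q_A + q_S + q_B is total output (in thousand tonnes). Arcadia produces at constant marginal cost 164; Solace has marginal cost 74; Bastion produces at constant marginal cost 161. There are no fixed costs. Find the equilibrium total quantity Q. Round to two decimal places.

240.75

Arcadia's profit: π_A = (454 - Q)q_A - (164q_A). Setting ∂π_A/∂q_A = 0: 290 - 2q_A - (q_S + q_B) = 0.
Solace's first-order condition: 380 - 2q_S - (q_A + q_B) = 0.
Bastion's profit: π_B = (454 - Q)q_B - (161q_B). Setting ∂π_B/∂q_B = 0: 293 - 2q_B - (q_A + q_S) = 0.
Adding the 3 conditions: 963 − 2Q − 2Q = 0, i.e. Q = 963/4.
Back-substituting: q_A = (290 − 963/4) = 197/4, q_S = (380 − 963/4) = 557/4, q_B = (293 − 963/4) = 209/4.
Total output Q = 197/4 + 557/4 + 209/4 = 963/4.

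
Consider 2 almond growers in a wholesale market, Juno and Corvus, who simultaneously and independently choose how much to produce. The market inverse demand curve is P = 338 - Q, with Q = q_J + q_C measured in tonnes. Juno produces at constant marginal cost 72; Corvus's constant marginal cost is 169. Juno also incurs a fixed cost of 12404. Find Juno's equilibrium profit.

2237

Juno's profit: π_J = (338 - Q)q_J - (72q_J). Setting ∂π_J/∂q_J = 0: 266 - 2q_J - (q_C) = 0.
Corvus's first-order condition: 169 - 2q_C - (q_J) = 0.
Best responses: q_J = (266 - q_C)/2, q_C = (169 - q_J)/2.
Solving the pair: q_J = 121, q_C = 24.
Price P = 338 - 145 = 193.
Juno's profit: (193 - 72)·121 - 12404 = 2237.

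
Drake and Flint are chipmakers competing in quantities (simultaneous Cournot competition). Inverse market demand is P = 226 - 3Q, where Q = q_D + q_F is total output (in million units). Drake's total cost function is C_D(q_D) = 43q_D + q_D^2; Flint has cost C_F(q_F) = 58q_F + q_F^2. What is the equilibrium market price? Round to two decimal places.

130.27

Drake's profit: π_D = (226 - 3Q)q_D - (43q_D + q_D²). Setting ∂π_D/∂q_D = 0: 183 - 8q_D - 3(q_F) = 0.
Flint's profit: π_F = (226 - 3Q)q_F - (58q_F + q_F²). Setting ∂π_F/∂q_F = 0: 168 - 8q_F - 3(q_D) = 0.
Best responses: q_D = (183 - 3q_F)/8, q_F = (168 - 3q_D)/8.
Substituting one into the other gives q_D = 192/11 and q_F = 159/11.
Total output Q = 351/11, so price P = 226 - 3·(351/11) = 1433/11.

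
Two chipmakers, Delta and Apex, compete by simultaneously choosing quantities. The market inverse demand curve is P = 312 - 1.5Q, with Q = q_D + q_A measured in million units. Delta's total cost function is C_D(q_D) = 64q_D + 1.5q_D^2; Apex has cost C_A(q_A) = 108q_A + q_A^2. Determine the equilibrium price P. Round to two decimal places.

215.46

Delta's profit: π_D = (312 - 1.5Q)q_D - (64q_D + (3/2)q_D²). Setting ∂π_D/∂q_D = 0: 248 - 6q_D - (3/2)(q_A) = 0.
Apex's first-order condition: 204 - 5q_A - (3/2)(q_D) = 0.
So q_D = (248 - (3/2)q_A)/6 and q_A = (204 - (3/2)q_D)/5.
Substituting one into the other gives q_D = 33.6577 and q_A = 1136/37.
Total output Q = 64.3604, so price P = 312 - (3/2)·64.3604 = 215.4595.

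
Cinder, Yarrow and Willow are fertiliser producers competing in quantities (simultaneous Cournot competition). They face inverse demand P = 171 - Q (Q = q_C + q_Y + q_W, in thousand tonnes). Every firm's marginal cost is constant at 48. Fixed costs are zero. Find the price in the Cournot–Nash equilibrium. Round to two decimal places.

A representative firm's profit is π_i = q_i(171 - Q) - 48q_i.
First-order condition (treating rivals' output as given): 123 - 2q_i - Σ_{j≠i} q_j = 0.
With identical firms every q_j equals q_i, so Σ_{j≠i} q_j = 2q_i and 123 = 4q_i, giving q_i = 123/4.
Total output Q = 369/4, so price P = 171 - 369/4 = 315/4.

78.75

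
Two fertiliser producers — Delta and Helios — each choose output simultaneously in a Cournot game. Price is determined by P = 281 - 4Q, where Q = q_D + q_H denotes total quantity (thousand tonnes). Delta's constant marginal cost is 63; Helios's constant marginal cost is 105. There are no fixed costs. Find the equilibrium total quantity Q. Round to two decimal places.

32.83

Delta's profit: π_D = (281 - 4Q)q_D - (63q_D). Setting ∂π_D/∂q_D = 0: 218 - 8q_D - 4(q_H) = 0.
Helios's first-order condition: 176 - 8q_H - 4(q_D) = 0.
Best responses: q_D = (218 - 4q_H)/8, q_H = (176 - 4q_D)/8.
Substituting one into the other gives q_D = 65/3 and q_H = 67/6.
Total output Q = 65/3 + 67/6 = 197/6.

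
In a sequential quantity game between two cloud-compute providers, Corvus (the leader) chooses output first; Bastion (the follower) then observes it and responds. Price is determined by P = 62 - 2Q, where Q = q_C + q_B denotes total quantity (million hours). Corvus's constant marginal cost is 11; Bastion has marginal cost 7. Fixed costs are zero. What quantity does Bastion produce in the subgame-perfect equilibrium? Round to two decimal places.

Solve by backward induction. Given q_C, the follower Bastion maximises π_B = (62 - 2q_C - 2q_B)q_B - 7q_B.
Follower FOC: 55 - 2q_C - 4q_B = 0, so q_B(q_C) = (55 - 2q_C)/4.
Corvus substitutes q_B(q_C) into its own profit: π_C = q_C(62 - 2q_C - (55 - 2q_C)/2) - 11q_C = (69/2 - q_C)q_C - 11q_C.
Leader FOC: 47/2 - 2q_C = 0, so q_C = 47/4.
Then q_B = (55 - 2·(47/4))/4 = 63/8.

7.88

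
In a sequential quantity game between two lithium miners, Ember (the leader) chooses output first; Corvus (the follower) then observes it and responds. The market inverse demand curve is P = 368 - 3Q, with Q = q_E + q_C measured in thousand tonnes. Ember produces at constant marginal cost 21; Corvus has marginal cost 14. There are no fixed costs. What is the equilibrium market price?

Solve by backward induction. Given q_E, the follower Corvus maximises π_C = (368 - 3q_E - 3q_C)q_C - 14q_C.
Setting the follower's marginal profit to zero, 354 - 3q_E - 6q_C = 0, i.e. q_C = (354 - 3q_E)/6.
The leader anticipates this reaction. Substituting into P = 368 - 3Q gives P = 191 - (3/2)q_E, so π_E = (191 - (3/2)q_E)q_E - 21q_E.
The leader's first-order condition 170 - 3q_E = 0 yields q_E = 170/3.
Then q_C = (354 - 3·(170/3))/6 = 92/3.
Total output Q = 262/3, so price P = 368 - 3·(262/3) = 106.

106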